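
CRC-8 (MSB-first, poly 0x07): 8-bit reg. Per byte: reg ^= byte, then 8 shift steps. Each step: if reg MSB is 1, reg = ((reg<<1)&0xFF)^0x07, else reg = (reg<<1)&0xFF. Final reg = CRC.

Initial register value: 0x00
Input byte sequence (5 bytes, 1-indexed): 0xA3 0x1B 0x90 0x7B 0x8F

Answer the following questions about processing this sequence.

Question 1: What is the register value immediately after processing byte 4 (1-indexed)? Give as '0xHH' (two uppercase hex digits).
Answer: 0x0C

Derivation:
After byte 1 (0xA3): reg=0x60
After byte 2 (0x1B): reg=0x66
After byte 3 (0x90): reg=0xCC
After byte 4 (0x7B): reg=0x0C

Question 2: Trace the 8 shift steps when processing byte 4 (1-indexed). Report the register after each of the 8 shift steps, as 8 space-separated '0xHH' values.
Answer: 0x69 0xD2 0xA3 0x41 0x82 0x03 0x06 0x0C

Derivation:
After byte 1 (0xA3): reg=0x60
After byte 2 (0x1B): reg=0x66
After byte 3 (0x90): reg=0xCC
Register before byte 4: 0xCC
After XOR with byte 0x7B: 0xB7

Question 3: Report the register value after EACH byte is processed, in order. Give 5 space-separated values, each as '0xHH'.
0x60 0x66 0xCC 0x0C 0x80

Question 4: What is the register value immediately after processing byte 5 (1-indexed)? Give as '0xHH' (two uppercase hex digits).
After byte 1 (0xA3): reg=0x60
After byte 2 (0x1B): reg=0x66
After byte 3 (0x90): reg=0xCC
After byte 4 (0x7B): reg=0x0C
After byte 5 (0x8F): reg=0x80

Answer: 0x80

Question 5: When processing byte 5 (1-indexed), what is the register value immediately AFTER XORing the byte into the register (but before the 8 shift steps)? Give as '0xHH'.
Register before byte 5: 0x0C
Byte 5: 0x8F
0x0C XOR 0x8F = 0x83

Answer: 0x83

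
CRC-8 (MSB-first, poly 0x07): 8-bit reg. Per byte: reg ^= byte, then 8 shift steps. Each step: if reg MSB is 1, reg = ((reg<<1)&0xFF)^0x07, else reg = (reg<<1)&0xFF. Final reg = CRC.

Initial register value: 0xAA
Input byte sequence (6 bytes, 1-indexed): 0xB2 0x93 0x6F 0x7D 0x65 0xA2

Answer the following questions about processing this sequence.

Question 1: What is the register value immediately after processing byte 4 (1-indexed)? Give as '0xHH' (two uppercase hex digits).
After byte 1 (0xB2): reg=0x48
After byte 2 (0x93): reg=0x0F
After byte 3 (0x6F): reg=0x27
After byte 4 (0x7D): reg=0x81

Answer: 0x81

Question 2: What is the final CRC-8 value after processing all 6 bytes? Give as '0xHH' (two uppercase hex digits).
Answer: 0x70

Derivation:
After byte 1 (0xB2): reg=0x48
After byte 2 (0x93): reg=0x0F
After byte 3 (0x6F): reg=0x27
After byte 4 (0x7D): reg=0x81
After byte 5 (0x65): reg=0xB2
After byte 6 (0xA2): reg=0x70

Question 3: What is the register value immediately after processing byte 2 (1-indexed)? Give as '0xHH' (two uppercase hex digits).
Answer: 0x0F

Derivation:
After byte 1 (0xB2): reg=0x48
After byte 2 (0x93): reg=0x0F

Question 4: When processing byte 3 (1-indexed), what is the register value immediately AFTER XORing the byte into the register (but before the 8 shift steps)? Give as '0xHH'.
Answer: 0x60

Derivation:
Register before byte 3: 0x0F
Byte 3: 0x6F
0x0F XOR 0x6F = 0x60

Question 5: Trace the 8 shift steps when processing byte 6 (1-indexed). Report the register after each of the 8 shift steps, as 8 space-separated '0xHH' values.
After byte 1 (0xB2): reg=0x48
After byte 2 (0x93): reg=0x0F
After byte 3 (0x6F): reg=0x27
After byte 4 (0x7D): reg=0x81
After byte 5 (0x65): reg=0xB2
Register before byte 6: 0xB2
After XOR with byte 0xA2: 0x10

Answer: 0x20 0x40 0x80 0x07 0x0E 0x1C 0x38 0x70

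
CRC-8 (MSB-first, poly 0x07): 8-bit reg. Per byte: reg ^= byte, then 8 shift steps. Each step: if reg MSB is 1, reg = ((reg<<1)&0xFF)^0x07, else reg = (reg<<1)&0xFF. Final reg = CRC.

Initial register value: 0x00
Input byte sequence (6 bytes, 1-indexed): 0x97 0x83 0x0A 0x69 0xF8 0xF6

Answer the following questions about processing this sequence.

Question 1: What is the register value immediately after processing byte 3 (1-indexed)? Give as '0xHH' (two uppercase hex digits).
Answer: 0x00

Derivation:
After byte 1 (0x97): reg=0xEC
After byte 2 (0x83): reg=0x0A
After byte 3 (0x0A): reg=0x00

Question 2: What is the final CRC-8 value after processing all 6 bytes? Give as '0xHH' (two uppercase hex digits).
After byte 1 (0x97): reg=0xEC
After byte 2 (0x83): reg=0x0A
After byte 3 (0x0A): reg=0x00
After byte 4 (0x69): reg=0x18
After byte 5 (0xF8): reg=0xAE
After byte 6 (0xF6): reg=0x8F

Answer: 0x8F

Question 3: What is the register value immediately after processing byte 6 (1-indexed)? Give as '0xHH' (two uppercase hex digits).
After byte 1 (0x97): reg=0xEC
After byte 2 (0x83): reg=0x0A
After byte 3 (0x0A): reg=0x00
After byte 4 (0x69): reg=0x18
After byte 5 (0xF8): reg=0xAE
After byte 6 (0xF6): reg=0x8F

Answer: 0x8F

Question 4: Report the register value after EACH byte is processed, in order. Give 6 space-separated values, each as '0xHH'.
0xEC 0x0A 0x00 0x18 0xAE 0x8F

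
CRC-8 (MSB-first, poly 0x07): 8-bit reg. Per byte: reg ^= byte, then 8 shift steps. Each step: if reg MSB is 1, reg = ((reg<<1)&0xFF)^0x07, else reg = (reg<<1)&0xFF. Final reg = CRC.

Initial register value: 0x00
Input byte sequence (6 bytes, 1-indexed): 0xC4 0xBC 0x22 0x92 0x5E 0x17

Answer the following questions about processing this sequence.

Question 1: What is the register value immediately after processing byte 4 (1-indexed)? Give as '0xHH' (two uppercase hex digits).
After byte 1 (0xC4): reg=0x52
After byte 2 (0xBC): reg=0x84
After byte 3 (0x22): reg=0x7B
After byte 4 (0x92): reg=0x91

Answer: 0x91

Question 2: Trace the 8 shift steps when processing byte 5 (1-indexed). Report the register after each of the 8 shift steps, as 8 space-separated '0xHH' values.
Answer: 0x99 0x35 0x6A 0xD4 0xAF 0x59 0xB2 0x63

Derivation:
After byte 1 (0xC4): reg=0x52
After byte 2 (0xBC): reg=0x84
After byte 3 (0x22): reg=0x7B
After byte 4 (0x92): reg=0x91
Register before byte 5: 0x91
After XOR with byte 0x5E: 0xCF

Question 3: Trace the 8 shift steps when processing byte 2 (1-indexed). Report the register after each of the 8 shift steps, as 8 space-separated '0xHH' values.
After byte 1 (0xC4): reg=0x52
Register before byte 2: 0x52
After XOR with byte 0xBC: 0xEE

Answer: 0xDB 0xB1 0x65 0xCA 0x93 0x21 0x42 0x84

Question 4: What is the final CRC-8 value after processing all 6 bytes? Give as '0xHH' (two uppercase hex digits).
After byte 1 (0xC4): reg=0x52
After byte 2 (0xBC): reg=0x84
After byte 3 (0x22): reg=0x7B
After byte 4 (0x92): reg=0x91
After byte 5 (0x5E): reg=0x63
After byte 6 (0x17): reg=0x4B

Answer: 0x4B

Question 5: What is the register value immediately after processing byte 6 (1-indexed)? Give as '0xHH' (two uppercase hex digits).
Answer: 0x4B

Derivation:
After byte 1 (0xC4): reg=0x52
After byte 2 (0xBC): reg=0x84
After byte 3 (0x22): reg=0x7B
After byte 4 (0x92): reg=0x91
After byte 5 (0x5E): reg=0x63
After byte 6 (0x17): reg=0x4B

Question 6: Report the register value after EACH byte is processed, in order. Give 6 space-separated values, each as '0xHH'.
0x52 0x84 0x7B 0x91 0x63 0x4B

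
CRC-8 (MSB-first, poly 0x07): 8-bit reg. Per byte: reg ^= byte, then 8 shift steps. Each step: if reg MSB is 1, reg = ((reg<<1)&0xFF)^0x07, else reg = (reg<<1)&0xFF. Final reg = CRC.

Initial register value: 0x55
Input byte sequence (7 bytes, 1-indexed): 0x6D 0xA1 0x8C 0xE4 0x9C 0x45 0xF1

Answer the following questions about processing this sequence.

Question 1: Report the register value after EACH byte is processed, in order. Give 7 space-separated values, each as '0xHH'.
0xA8 0x3F 0x10 0xC2 0x9D 0x06 0xCB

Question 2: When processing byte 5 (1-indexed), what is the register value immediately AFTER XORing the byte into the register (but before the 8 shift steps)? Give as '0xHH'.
Register before byte 5: 0xC2
Byte 5: 0x9C
0xC2 XOR 0x9C = 0x5E

Answer: 0x5E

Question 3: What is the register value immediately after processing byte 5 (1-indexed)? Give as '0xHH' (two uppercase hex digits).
Answer: 0x9D

Derivation:
After byte 1 (0x6D): reg=0xA8
After byte 2 (0xA1): reg=0x3F
After byte 3 (0x8C): reg=0x10
After byte 4 (0xE4): reg=0xC2
After byte 5 (0x9C): reg=0x9D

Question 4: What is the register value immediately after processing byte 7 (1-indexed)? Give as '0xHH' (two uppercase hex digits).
Answer: 0xCB

Derivation:
After byte 1 (0x6D): reg=0xA8
After byte 2 (0xA1): reg=0x3F
After byte 3 (0x8C): reg=0x10
After byte 4 (0xE4): reg=0xC2
After byte 5 (0x9C): reg=0x9D
After byte 6 (0x45): reg=0x06
After byte 7 (0xF1): reg=0xCB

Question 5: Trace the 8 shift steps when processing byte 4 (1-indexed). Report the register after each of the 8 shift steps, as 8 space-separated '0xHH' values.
Answer: 0xEF 0xD9 0xB5 0x6D 0xDA 0xB3 0x61 0xC2

Derivation:
After byte 1 (0x6D): reg=0xA8
After byte 2 (0xA1): reg=0x3F
After byte 3 (0x8C): reg=0x10
Register before byte 4: 0x10
After XOR with byte 0xE4: 0xF4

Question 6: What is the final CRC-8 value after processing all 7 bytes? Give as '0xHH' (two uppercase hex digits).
After byte 1 (0x6D): reg=0xA8
After byte 2 (0xA1): reg=0x3F
After byte 3 (0x8C): reg=0x10
After byte 4 (0xE4): reg=0xC2
After byte 5 (0x9C): reg=0x9D
After byte 6 (0x45): reg=0x06
After byte 7 (0xF1): reg=0xCB

Answer: 0xCB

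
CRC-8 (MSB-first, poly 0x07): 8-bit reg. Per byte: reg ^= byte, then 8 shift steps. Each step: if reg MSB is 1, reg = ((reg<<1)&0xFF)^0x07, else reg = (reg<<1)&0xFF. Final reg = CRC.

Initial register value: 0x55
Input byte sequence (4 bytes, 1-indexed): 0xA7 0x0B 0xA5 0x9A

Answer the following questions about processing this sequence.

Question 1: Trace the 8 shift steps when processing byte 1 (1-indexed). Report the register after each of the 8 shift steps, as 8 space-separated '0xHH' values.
Register before byte 1: 0x55
After XOR with byte 0xA7: 0xF2

Answer: 0xE3 0xC1 0x85 0x0D 0x1A 0x34 0x68 0xD0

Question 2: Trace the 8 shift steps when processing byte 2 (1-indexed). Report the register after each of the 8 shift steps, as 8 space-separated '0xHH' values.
Answer: 0xB1 0x65 0xCA 0x93 0x21 0x42 0x84 0x0F

Derivation:
After byte 1 (0xA7): reg=0xD0
Register before byte 2: 0xD0
After XOR with byte 0x0B: 0xDB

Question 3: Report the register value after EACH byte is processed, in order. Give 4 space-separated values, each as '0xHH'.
0xD0 0x0F 0x5F 0x55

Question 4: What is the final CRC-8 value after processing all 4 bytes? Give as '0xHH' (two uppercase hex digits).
After byte 1 (0xA7): reg=0xD0
After byte 2 (0x0B): reg=0x0F
After byte 3 (0xA5): reg=0x5F
After byte 4 (0x9A): reg=0x55

Answer: 0x55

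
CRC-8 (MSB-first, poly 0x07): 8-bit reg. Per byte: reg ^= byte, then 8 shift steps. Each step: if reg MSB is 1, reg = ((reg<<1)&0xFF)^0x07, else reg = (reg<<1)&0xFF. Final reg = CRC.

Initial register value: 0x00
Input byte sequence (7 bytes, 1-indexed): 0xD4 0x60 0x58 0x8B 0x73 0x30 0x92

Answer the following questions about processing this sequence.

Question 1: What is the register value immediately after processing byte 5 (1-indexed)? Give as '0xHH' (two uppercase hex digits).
After byte 1 (0xD4): reg=0x22
After byte 2 (0x60): reg=0xC9
After byte 3 (0x58): reg=0xFE
After byte 4 (0x8B): reg=0x4C
After byte 5 (0x73): reg=0xBD

Answer: 0xBD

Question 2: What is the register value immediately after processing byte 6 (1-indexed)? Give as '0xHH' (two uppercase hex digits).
Answer: 0xAA

Derivation:
After byte 1 (0xD4): reg=0x22
After byte 2 (0x60): reg=0xC9
After byte 3 (0x58): reg=0xFE
After byte 4 (0x8B): reg=0x4C
After byte 5 (0x73): reg=0xBD
After byte 6 (0x30): reg=0xAA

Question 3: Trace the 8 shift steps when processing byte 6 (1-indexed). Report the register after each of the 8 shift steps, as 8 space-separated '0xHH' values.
Answer: 0x1D 0x3A 0x74 0xE8 0xD7 0xA9 0x55 0xAA

Derivation:
After byte 1 (0xD4): reg=0x22
After byte 2 (0x60): reg=0xC9
After byte 3 (0x58): reg=0xFE
After byte 4 (0x8B): reg=0x4C
After byte 5 (0x73): reg=0xBD
Register before byte 6: 0xBD
After XOR with byte 0x30: 0x8D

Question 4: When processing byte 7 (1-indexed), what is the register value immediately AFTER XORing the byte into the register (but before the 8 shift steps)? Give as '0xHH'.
Answer: 0x38

Derivation:
Register before byte 7: 0xAA
Byte 7: 0x92
0xAA XOR 0x92 = 0x38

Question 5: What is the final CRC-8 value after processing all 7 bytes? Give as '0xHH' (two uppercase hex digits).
After byte 1 (0xD4): reg=0x22
After byte 2 (0x60): reg=0xC9
After byte 3 (0x58): reg=0xFE
After byte 4 (0x8B): reg=0x4C
After byte 5 (0x73): reg=0xBD
After byte 6 (0x30): reg=0xAA
After byte 7 (0x92): reg=0xA8

Answer: 0xA8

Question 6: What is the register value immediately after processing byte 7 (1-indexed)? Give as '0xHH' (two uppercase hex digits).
After byte 1 (0xD4): reg=0x22
After byte 2 (0x60): reg=0xC9
After byte 3 (0x58): reg=0xFE
After byte 4 (0x8B): reg=0x4C
After byte 5 (0x73): reg=0xBD
After byte 6 (0x30): reg=0xAA
After byte 7 (0x92): reg=0xA8

Answer: 0xA8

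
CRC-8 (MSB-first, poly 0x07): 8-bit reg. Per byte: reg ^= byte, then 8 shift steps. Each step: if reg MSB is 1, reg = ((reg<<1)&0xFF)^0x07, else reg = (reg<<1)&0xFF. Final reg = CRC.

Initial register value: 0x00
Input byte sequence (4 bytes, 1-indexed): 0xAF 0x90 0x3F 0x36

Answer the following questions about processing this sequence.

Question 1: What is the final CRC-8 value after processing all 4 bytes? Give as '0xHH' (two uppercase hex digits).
After byte 1 (0xAF): reg=0x44
After byte 2 (0x90): reg=0x22
After byte 3 (0x3F): reg=0x53
After byte 4 (0x36): reg=0x3C

Answer: 0x3C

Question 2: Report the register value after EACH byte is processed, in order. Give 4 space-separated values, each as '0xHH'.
0x44 0x22 0x53 0x3C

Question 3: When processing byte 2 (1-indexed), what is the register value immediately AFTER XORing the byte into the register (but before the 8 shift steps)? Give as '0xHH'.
Answer: 0xD4

Derivation:
Register before byte 2: 0x44
Byte 2: 0x90
0x44 XOR 0x90 = 0xD4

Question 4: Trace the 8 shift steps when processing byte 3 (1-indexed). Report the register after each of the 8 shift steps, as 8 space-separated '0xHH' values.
After byte 1 (0xAF): reg=0x44
After byte 2 (0x90): reg=0x22
Register before byte 3: 0x22
After XOR with byte 0x3F: 0x1D

Answer: 0x3A 0x74 0xE8 0xD7 0xA9 0x55 0xAA 0x53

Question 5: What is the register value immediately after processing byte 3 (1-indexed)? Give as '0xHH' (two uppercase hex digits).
Answer: 0x53

Derivation:
After byte 1 (0xAF): reg=0x44
After byte 2 (0x90): reg=0x22
After byte 3 (0x3F): reg=0x53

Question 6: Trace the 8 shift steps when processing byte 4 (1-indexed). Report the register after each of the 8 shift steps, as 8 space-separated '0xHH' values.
After byte 1 (0xAF): reg=0x44
After byte 2 (0x90): reg=0x22
After byte 3 (0x3F): reg=0x53
Register before byte 4: 0x53
After XOR with byte 0x36: 0x65

Answer: 0xCA 0x93 0x21 0x42 0x84 0x0F 0x1E 0x3C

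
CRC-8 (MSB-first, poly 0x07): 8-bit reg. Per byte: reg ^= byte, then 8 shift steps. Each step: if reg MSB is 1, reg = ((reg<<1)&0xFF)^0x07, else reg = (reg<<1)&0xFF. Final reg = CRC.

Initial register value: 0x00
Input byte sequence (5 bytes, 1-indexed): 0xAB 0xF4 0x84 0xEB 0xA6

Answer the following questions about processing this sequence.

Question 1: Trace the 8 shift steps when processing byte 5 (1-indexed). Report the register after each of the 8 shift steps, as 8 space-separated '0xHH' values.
After byte 1 (0xAB): reg=0x58
After byte 2 (0xF4): reg=0x4D
After byte 3 (0x84): reg=0x71
After byte 4 (0xEB): reg=0xCF
Register before byte 5: 0xCF
After XOR with byte 0xA6: 0x69

Answer: 0xD2 0xA3 0x41 0x82 0x03 0x06 0x0C 0x18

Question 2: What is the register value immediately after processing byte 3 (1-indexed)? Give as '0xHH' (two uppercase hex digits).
Answer: 0x71

Derivation:
After byte 1 (0xAB): reg=0x58
After byte 2 (0xF4): reg=0x4D
After byte 3 (0x84): reg=0x71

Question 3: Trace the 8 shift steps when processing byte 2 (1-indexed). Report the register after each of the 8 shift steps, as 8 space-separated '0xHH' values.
After byte 1 (0xAB): reg=0x58
Register before byte 2: 0x58
After XOR with byte 0xF4: 0xAC

Answer: 0x5F 0xBE 0x7B 0xF6 0xEB 0xD1 0xA5 0x4D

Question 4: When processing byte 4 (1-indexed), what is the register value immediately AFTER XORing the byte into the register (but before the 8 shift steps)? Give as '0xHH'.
Answer: 0x9A

Derivation:
Register before byte 4: 0x71
Byte 4: 0xEB
0x71 XOR 0xEB = 0x9A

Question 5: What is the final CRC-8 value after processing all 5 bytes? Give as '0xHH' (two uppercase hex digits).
After byte 1 (0xAB): reg=0x58
After byte 2 (0xF4): reg=0x4D
After byte 3 (0x84): reg=0x71
After byte 4 (0xEB): reg=0xCF
After byte 5 (0xA6): reg=0x18

Answer: 0x18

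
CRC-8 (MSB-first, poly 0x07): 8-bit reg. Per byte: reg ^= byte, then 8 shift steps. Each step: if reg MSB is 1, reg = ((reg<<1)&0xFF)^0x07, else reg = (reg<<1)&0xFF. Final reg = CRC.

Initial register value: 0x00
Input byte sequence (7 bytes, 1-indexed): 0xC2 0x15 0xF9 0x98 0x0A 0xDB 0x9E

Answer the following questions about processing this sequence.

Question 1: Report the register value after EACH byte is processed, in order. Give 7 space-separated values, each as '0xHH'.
0x40 0xAC 0xAC 0x8C 0x9B 0xC7 0x88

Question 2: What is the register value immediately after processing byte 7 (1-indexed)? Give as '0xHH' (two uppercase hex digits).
After byte 1 (0xC2): reg=0x40
After byte 2 (0x15): reg=0xAC
After byte 3 (0xF9): reg=0xAC
After byte 4 (0x98): reg=0x8C
After byte 5 (0x0A): reg=0x9B
After byte 6 (0xDB): reg=0xC7
After byte 7 (0x9E): reg=0x88

Answer: 0x88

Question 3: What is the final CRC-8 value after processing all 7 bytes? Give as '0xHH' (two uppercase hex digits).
Answer: 0x88

Derivation:
After byte 1 (0xC2): reg=0x40
After byte 2 (0x15): reg=0xAC
After byte 3 (0xF9): reg=0xAC
After byte 4 (0x98): reg=0x8C
After byte 5 (0x0A): reg=0x9B
After byte 6 (0xDB): reg=0xC7
After byte 7 (0x9E): reg=0x88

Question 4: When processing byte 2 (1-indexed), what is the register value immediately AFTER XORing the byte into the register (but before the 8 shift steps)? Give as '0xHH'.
Answer: 0x55

Derivation:
Register before byte 2: 0x40
Byte 2: 0x15
0x40 XOR 0x15 = 0x55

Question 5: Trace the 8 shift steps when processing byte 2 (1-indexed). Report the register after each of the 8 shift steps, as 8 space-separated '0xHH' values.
Answer: 0xAA 0x53 0xA6 0x4B 0x96 0x2B 0x56 0xAC

Derivation:
After byte 1 (0xC2): reg=0x40
Register before byte 2: 0x40
After XOR with byte 0x15: 0x55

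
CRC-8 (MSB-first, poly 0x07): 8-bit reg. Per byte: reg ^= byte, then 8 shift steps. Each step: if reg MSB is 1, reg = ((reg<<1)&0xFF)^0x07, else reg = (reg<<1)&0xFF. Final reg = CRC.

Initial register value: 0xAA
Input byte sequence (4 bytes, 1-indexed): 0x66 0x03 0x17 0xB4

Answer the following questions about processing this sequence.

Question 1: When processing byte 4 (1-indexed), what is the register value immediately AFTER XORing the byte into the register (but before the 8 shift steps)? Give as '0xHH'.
Answer: 0x99

Derivation:
Register before byte 4: 0x2D
Byte 4: 0xB4
0x2D XOR 0xB4 = 0x99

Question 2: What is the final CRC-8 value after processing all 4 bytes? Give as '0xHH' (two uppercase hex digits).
After byte 1 (0x66): reg=0x6A
After byte 2 (0x03): reg=0x18
After byte 3 (0x17): reg=0x2D
After byte 4 (0xB4): reg=0xC6

Answer: 0xC6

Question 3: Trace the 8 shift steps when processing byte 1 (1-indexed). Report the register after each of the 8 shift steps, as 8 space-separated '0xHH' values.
Register before byte 1: 0xAA
After XOR with byte 0x66: 0xCC

Answer: 0x9F 0x39 0x72 0xE4 0xCF 0x99 0x35 0x6A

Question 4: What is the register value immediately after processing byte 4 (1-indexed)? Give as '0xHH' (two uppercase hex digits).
After byte 1 (0x66): reg=0x6A
After byte 2 (0x03): reg=0x18
After byte 3 (0x17): reg=0x2D
After byte 4 (0xB4): reg=0xC6

Answer: 0xC6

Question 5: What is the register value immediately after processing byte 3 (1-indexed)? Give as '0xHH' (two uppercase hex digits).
Answer: 0x2D

Derivation:
After byte 1 (0x66): reg=0x6A
After byte 2 (0x03): reg=0x18
After byte 3 (0x17): reg=0x2D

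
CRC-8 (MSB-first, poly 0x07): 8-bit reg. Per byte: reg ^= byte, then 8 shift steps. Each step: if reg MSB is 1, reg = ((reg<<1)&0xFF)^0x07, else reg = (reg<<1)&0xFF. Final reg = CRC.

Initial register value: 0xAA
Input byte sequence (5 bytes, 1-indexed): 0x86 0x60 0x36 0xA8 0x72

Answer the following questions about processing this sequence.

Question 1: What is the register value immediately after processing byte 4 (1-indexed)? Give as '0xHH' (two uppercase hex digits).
After byte 1 (0x86): reg=0xC4
After byte 2 (0x60): reg=0x75
After byte 3 (0x36): reg=0xCE
After byte 4 (0xA8): reg=0x35

Answer: 0x35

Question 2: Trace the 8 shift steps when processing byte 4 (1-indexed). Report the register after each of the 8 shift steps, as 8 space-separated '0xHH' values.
Answer: 0xCC 0x9F 0x39 0x72 0xE4 0xCF 0x99 0x35

Derivation:
After byte 1 (0x86): reg=0xC4
After byte 2 (0x60): reg=0x75
After byte 3 (0x36): reg=0xCE
Register before byte 4: 0xCE
After XOR with byte 0xA8: 0x66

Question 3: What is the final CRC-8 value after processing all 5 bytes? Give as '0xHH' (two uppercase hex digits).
After byte 1 (0x86): reg=0xC4
After byte 2 (0x60): reg=0x75
After byte 3 (0x36): reg=0xCE
After byte 4 (0xA8): reg=0x35
After byte 5 (0x72): reg=0xD2

Answer: 0xD2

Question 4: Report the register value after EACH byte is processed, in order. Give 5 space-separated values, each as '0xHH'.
0xC4 0x75 0xCE 0x35 0xD2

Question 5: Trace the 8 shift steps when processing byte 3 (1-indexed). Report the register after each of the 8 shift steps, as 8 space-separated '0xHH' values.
After byte 1 (0x86): reg=0xC4
After byte 2 (0x60): reg=0x75
Register before byte 3: 0x75
After XOR with byte 0x36: 0x43

Answer: 0x86 0x0B 0x16 0x2C 0x58 0xB0 0x67 0xCE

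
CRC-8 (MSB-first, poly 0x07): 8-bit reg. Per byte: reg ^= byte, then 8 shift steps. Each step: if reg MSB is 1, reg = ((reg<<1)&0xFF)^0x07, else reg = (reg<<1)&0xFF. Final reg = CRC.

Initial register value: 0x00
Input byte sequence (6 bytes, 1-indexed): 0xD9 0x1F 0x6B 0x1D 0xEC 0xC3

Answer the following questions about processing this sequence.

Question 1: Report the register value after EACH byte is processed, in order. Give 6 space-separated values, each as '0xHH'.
0x01 0x5A 0x97 0xBF 0xBE 0x74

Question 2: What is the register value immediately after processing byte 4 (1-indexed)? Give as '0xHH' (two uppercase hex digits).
Answer: 0xBF

Derivation:
After byte 1 (0xD9): reg=0x01
After byte 2 (0x1F): reg=0x5A
After byte 3 (0x6B): reg=0x97
After byte 4 (0x1D): reg=0xBF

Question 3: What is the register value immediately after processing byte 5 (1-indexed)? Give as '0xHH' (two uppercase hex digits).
After byte 1 (0xD9): reg=0x01
After byte 2 (0x1F): reg=0x5A
After byte 3 (0x6B): reg=0x97
After byte 4 (0x1D): reg=0xBF
After byte 5 (0xEC): reg=0xBE

Answer: 0xBE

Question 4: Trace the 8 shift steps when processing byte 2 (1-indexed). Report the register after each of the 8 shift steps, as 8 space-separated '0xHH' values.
After byte 1 (0xD9): reg=0x01
Register before byte 2: 0x01
After XOR with byte 0x1F: 0x1E

Answer: 0x3C 0x78 0xF0 0xE7 0xC9 0x95 0x2D 0x5A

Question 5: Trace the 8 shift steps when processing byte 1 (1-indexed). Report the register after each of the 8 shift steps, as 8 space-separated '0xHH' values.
Answer: 0xB5 0x6D 0xDA 0xB3 0x61 0xC2 0x83 0x01

Derivation:
Register before byte 1: 0x00
After XOR with byte 0xD9: 0xD9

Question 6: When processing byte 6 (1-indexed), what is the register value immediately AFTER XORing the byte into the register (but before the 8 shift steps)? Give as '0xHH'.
Answer: 0x7D

Derivation:
Register before byte 6: 0xBE
Byte 6: 0xC3
0xBE XOR 0xC3 = 0x7D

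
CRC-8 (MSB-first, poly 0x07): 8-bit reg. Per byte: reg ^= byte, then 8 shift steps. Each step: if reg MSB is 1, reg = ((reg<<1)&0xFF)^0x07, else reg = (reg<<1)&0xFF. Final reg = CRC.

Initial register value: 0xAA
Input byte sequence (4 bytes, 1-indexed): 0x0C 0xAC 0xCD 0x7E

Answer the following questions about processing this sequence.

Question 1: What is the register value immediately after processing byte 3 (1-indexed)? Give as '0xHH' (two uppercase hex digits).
Answer: 0xBC

Derivation:
After byte 1 (0x0C): reg=0x7B
After byte 2 (0xAC): reg=0x2B
After byte 3 (0xCD): reg=0xBC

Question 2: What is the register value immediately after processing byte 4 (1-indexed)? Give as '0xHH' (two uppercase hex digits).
Answer: 0x40

Derivation:
After byte 1 (0x0C): reg=0x7B
After byte 2 (0xAC): reg=0x2B
After byte 3 (0xCD): reg=0xBC
After byte 4 (0x7E): reg=0x40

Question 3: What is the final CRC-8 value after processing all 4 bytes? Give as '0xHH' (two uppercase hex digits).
After byte 1 (0x0C): reg=0x7B
After byte 2 (0xAC): reg=0x2B
After byte 3 (0xCD): reg=0xBC
After byte 4 (0x7E): reg=0x40

Answer: 0x40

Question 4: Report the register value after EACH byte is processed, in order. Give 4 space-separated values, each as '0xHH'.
0x7B 0x2B 0xBC 0x40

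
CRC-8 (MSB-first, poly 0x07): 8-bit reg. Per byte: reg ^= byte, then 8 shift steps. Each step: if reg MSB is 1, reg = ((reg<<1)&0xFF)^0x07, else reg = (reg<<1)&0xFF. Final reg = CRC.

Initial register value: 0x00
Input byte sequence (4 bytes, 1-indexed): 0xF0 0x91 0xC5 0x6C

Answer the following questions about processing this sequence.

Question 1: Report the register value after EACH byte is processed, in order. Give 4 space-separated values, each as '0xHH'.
0xDE 0xEA 0xCD 0x6E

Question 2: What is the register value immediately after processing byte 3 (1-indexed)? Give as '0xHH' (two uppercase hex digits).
Answer: 0xCD

Derivation:
After byte 1 (0xF0): reg=0xDE
After byte 2 (0x91): reg=0xEA
After byte 3 (0xC5): reg=0xCD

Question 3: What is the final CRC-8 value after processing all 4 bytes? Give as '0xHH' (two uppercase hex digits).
Answer: 0x6E

Derivation:
After byte 1 (0xF0): reg=0xDE
After byte 2 (0x91): reg=0xEA
After byte 3 (0xC5): reg=0xCD
After byte 4 (0x6C): reg=0x6E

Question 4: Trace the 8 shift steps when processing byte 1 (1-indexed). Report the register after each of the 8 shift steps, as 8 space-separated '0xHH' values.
Register before byte 1: 0x00
After XOR with byte 0xF0: 0xF0

Answer: 0xE7 0xC9 0x95 0x2D 0x5A 0xB4 0x6F 0xDE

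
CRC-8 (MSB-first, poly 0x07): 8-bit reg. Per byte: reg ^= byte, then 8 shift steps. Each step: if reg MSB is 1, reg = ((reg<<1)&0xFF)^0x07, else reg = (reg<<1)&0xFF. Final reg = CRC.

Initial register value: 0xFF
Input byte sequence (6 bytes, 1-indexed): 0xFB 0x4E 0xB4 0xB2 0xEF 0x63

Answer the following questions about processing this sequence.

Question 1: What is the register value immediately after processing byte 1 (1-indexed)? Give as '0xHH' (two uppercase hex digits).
Answer: 0x1C

Derivation:
After byte 1 (0xFB): reg=0x1C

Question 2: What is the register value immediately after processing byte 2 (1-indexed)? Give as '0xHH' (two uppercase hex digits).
After byte 1 (0xFB): reg=0x1C
After byte 2 (0x4E): reg=0xB9

Answer: 0xB9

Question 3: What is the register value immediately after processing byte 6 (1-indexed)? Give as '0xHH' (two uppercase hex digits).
Answer: 0x6C

Derivation:
After byte 1 (0xFB): reg=0x1C
After byte 2 (0x4E): reg=0xB9
After byte 3 (0xB4): reg=0x23
After byte 4 (0xB2): reg=0xFE
After byte 5 (0xEF): reg=0x77
After byte 6 (0x63): reg=0x6C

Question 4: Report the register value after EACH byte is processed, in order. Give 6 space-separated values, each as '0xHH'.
0x1C 0xB9 0x23 0xFE 0x77 0x6C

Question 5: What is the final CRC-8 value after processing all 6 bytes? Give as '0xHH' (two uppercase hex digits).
After byte 1 (0xFB): reg=0x1C
After byte 2 (0x4E): reg=0xB9
After byte 3 (0xB4): reg=0x23
After byte 4 (0xB2): reg=0xFE
After byte 5 (0xEF): reg=0x77
After byte 6 (0x63): reg=0x6C

Answer: 0x6C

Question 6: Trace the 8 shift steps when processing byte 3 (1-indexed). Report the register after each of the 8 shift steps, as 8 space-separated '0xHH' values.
After byte 1 (0xFB): reg=0x1C
After byte 2 (0x4E): reg=0xB9
Register before byte 3: 0xB9
After XOR with byte 0xB4: 0x0D

Answer: 0x1A 0x34 0x68 0xD0 0xA7 0x49 0x92 0x23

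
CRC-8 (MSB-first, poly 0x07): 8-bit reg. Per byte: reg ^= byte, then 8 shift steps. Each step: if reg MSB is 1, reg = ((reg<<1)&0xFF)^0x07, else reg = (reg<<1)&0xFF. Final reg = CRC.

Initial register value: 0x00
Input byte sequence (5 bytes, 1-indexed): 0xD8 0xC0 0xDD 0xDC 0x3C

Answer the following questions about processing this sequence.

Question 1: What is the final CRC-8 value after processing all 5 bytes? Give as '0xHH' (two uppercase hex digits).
After byte 1 (0xD8): reg=0x06
After byte 2 (0xC0): reg=0x5C
After byte 3 (0xDD): reg=0x8E
After byte 4 (0xDC): reg=0xB9
After byte 5 (0x3C): reg=0x92

Answer: 0x92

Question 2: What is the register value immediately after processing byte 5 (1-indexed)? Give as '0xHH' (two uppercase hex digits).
After byte 1 (0xD8): reg=0x06
After byte 2 (0xC0): reg=0x5C
After byte 3 (0xDD): reg=0x8E
After byte 4 (0xDC): reg=0xB9
After byte 5 (0x3C): reg=0x92

Answer: 0x92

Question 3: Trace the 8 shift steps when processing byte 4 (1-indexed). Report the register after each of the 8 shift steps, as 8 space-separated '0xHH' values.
Answer: 0xA4 0x4F 0x9E 0x3B 0x76 0xEC 0xDF 0xB9

Derivation:
After byte 1 (0xD8): reg=0x06
After byte 2 (0xC0): reg=0x5C
After byte 3 (0xDD): reg=0x8E
Register before byte 4: 0x8E
After XOR with byte 0xDC: 0x52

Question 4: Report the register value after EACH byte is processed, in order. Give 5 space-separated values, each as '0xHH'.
0x06 0x5C 0x8E 0xB9 0x92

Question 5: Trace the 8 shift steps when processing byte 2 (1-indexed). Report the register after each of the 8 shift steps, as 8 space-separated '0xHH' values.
Answer: 0x8B 0x11 0x22 0x44 0x88 0x17 0x2E 0x5C

Derivation:
After byte 1 (0xD8): reg=0x06
Register before byte 2: 0x06
After XOR with byte 0xC0: 0xC6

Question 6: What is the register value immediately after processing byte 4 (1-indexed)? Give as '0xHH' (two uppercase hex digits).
After byte 1 (0xD8): reg=0x06
After byte 2 (0xC0): reg=0x5C
After byte 3 (0xDD): reg=0x8E
After byte 4 (0xDC): reg=0xB9

Answer: 0xB9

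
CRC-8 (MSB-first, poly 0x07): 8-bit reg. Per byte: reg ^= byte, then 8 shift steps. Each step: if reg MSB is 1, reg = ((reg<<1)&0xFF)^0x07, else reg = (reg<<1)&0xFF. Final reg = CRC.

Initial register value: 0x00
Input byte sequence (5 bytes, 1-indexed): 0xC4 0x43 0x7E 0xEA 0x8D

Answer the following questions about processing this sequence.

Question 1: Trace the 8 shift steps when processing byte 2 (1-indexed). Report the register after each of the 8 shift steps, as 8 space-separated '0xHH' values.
Answer: 0x22 0x44 0x88 0x17 0x2E 0x5C 0xB8 0x77

Derivation:
After byte 1 (0xC4): reg=0x52
Register before byte 2: 0x52
After XOR with byte 0x43: 0x11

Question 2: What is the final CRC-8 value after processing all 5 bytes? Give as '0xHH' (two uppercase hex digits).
After byte 1 (0xC4): reg=0x52
After byte 2 (0x43): reg=0x77
After byte 3 (0x7E): reg=0x3F
After byte 4 (0xEA): reg=0x25
After byte 5 (0x8D): reg=0x51

Answer: 0x51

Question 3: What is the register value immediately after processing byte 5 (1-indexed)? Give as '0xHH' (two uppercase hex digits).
After byte 1 (0xC4): reg=0x52
After byte 2 (0x43): reg=0x77
After byte 3 (0x7E): reg=0x3F
After byte 4 (0xEA): reg=0x25
After byte 5 (0x8D): reg=0x51

Answer: 0x51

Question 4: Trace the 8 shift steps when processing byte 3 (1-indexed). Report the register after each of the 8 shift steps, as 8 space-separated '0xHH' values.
After byte 1 (0xC4): reg=0x52
After byte 2 (0x43): reg=0x77
Register before byte 3: 0x77
After XOR with byte 0x7E: 0x09

Answer: 0x12 0x24 0x48 0x90 0x27 0x4E 0x9C 0x3F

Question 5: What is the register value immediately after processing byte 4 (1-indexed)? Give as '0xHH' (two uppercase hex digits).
After byte 1 (0xC4): reg=0x52
After byte 2 (0x43): reg=0x77
After byte 3 (0x7E): reg=0x3F
After byte 4 (0xEA): reg=0x25

Answer: 0x25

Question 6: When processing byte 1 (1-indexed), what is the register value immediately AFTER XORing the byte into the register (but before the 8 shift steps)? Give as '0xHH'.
Register before byte 1: 0x00
Byte 1: 0xC4
0x00 XOR 0xC4 = 0xC4

Answer: 0xC4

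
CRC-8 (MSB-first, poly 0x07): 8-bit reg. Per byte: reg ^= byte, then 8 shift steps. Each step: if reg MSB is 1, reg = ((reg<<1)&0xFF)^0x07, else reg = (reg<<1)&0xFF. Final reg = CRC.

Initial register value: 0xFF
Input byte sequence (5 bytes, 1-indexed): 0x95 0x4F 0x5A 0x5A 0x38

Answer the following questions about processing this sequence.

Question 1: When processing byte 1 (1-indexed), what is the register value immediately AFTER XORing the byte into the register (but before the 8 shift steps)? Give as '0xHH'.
Answer: 0x6A

Derivation:
Register before byte 1: 0xFF
Byte 1: 0x95
0xFF XOR 0x95 = 0x6A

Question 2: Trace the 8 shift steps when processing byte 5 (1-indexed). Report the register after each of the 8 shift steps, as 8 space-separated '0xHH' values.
Answer: 0x7E 0xFC 0xFF 0xF9 0xF5 0xED 0xDD 0xBD

Derivation:
After byte 1 (0x95): reg=0x11
After byte 2 (0x4F): reg=0x9D
After byte 3 (0x5A): reg=0x5B
After byte 4 (0x5A): reg=0x07
Register before byte 5: 0x07
After XOR with byte 0x38: 0x3F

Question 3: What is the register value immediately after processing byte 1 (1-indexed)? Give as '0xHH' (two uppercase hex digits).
Answer: 0x11

Derivation:
After byte 1 (0x95): reg=0x11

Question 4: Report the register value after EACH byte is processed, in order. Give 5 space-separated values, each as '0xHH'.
0x11 0x9D 0x5B 0x07 0xBD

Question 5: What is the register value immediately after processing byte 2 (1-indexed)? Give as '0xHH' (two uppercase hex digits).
Answer: 0x9D

Derivation:
After byte 1 (0x95): reg=0x11
After byte 2 (0x4F): reg=0x9D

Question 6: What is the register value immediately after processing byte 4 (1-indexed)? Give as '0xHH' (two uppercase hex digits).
Answer: 0x07

Derivation:
After byte 1 (0x95): reg=0x11
After byte 2 (0x4F): reg=0x9D
After byte 3 (0x5A): reg=0x5B
After byte 4 (0x5A): reg=0x07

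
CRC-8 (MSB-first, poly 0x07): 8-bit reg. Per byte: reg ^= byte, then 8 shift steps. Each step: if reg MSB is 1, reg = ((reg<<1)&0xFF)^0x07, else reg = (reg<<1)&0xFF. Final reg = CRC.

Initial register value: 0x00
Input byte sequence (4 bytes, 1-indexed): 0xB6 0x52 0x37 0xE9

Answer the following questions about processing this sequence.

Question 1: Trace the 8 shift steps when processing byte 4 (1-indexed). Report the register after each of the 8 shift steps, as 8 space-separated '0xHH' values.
After byte 1 (0xB6): reg=0x0B
After byte 2 (0x52): reg=0x88
After byte 3 (0x37): reg=0x34
Register before byte 4: 0x34
After XOR with byte 0xE9: 0xDD

Answer: 0xBD 0x7D 0xFA 0xF3 0xE1 0xC5 0x8D 0x1D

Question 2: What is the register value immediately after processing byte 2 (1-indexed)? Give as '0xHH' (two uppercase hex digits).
Answer: 0x88

Derivation:
After byte 1 (0xB6): reg=0x0B
After byte 2 (0x52): reg=0x88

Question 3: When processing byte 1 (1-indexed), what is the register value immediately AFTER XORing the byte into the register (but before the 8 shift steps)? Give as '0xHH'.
Answer: 0xB6

Derivation:
Register before byte 1: 0x00
Byte 1: 0xB6
0x00 XOR 0xB6 = 0xB6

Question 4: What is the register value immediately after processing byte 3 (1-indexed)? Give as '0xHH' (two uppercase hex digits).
After byte 1 (0xB6): reg=0x0B
After byte 2 (0x52): reg=0x88
After byte 3 (0x37): reg=0x34

Answer: 0x34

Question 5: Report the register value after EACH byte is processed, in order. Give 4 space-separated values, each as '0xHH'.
0x0B 0x88 0x34 0x1D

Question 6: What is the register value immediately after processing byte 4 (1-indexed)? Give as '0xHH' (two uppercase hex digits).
After byte 1 (0xB6): reg=0x0B
After byte 2 (0x52): reg=0x88
After byte 3 (0x37): reg=0x34
After byte 4 (0xE9): reg=0x1D

Answer: 0x1D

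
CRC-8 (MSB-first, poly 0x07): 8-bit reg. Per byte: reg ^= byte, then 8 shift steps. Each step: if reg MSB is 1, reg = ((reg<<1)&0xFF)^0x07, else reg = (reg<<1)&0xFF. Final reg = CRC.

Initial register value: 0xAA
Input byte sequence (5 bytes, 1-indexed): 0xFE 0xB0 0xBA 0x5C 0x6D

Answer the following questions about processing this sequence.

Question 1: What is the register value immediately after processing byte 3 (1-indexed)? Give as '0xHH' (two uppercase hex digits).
After byte 1 (0xFE): reg=0xAB
After byte 2 (0xB0): reg=0x41
After byte 3 (0xBA): reg=0xEF

Answer: 0xEF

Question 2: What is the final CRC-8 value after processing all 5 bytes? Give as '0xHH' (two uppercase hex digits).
Answer: 0x74

Derivation:
After byte 1 (0xFE): reg=0xAB
After byte 2 (0xB0): reg=0x41
After byte 3 (0xBA): reg=0xEF
After byte 4 (0x5C): reg=0x10
After byte 5 (0x6D): reg=0x74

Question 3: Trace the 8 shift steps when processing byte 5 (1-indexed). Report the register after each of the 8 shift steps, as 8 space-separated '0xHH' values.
After byte 1 (0xFE): reg=0xAB
After byte 2 (0xB0): reg=0x41
After byte 3 (0xBA): reg=0xEF
After byte 4 (0x5C): reg=0x10
Register before byte 5: 0x10
After XOR with byte 0x6D: 0x7D

Answer: 0xFA 0xF3 0xE1 0xC5 0x8D 0x1D 0x3A 0x74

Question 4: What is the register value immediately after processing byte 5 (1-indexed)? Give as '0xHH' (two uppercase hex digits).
After byte 1 (0xFE): reg=0xAB
After byte 2 (0xB0): reg=0x41
After byte 3 (0xBA): reg=0xEF
After byte 4 (0x5C): reg=0x10
After byte 5 (0x6D): reg=0x74

Answer: 0x74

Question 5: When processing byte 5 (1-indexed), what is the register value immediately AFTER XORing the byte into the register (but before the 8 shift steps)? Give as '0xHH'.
Answer: 0x7D

Derivation:
Register before byte 5: 0x10
Byte 5: 0x6D
0x10 XOR 0x6D = 0x7D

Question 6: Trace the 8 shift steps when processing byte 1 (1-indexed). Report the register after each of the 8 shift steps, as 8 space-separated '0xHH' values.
Register before byte 1: 0xAA
After XOR with byte 0xFE: 0x54

Answer: 0xA8 0x57 0xAE 0x5B 0xB6 0x6B 0xD6 0xAB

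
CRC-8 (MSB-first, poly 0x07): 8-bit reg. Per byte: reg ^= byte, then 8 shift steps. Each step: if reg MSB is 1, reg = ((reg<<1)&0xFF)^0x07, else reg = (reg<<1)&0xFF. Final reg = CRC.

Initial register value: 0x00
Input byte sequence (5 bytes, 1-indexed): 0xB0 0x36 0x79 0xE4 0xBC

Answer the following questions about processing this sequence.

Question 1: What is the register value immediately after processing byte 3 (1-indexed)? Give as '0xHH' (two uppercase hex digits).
Answer: 0x05

Derivation:
After byte 1 (0xB0): reg=0x19
After byte 2 (0x36): reg=0xCD
After byte 3 (0x79): reg=0x05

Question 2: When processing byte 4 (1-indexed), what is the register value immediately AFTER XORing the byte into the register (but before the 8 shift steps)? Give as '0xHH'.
Register before byte 4: 0x05
Byte 4: 0xE4
0x05 XOR 0xE4 = 0xE1

Answer: 0xE1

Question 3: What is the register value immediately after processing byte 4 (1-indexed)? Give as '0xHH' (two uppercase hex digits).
After byte 1 (0xB0): reg=0x19
After byte 2 (0x36): reg=0xCD
After byte 3 (0x79): reg=0x05
After byte 4 (0xE4): reg=0xA9

Answer: 0xA9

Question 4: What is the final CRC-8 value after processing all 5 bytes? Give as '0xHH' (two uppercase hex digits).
After byte 1 (0xB0): reg=0x19
After byte 2 (0x36): reg=0xCD
After byte 3 (0x79): reg=0x05
After byte 4 (0xE4): reg=0xA9
After byte 5 (0xBC): reg=0x6B

Answer: 0x6B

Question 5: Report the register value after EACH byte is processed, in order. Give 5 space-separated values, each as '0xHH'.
0x19 0xCD 0x05 0xA9 0x6B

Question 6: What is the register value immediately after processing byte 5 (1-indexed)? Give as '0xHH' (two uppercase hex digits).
After byte 1 (0xB0): reg=0x19
After byte 2 (0x36): reg=0xCD
After byte 3 (0x79): reg=0x05
After byte 4 (0xE4): reg=0xA9
After byte 5 (0xBC): reg=0x6B

Answer: 0x6B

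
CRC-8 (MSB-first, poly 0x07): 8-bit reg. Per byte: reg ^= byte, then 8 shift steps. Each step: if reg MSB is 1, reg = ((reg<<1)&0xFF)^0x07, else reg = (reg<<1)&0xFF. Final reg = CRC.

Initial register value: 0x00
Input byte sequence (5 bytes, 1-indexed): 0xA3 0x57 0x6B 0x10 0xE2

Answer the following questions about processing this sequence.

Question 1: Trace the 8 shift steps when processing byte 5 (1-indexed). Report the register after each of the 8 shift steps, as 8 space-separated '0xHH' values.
After byte 1 (0xA3): reg=0x60
After byte 2 (0x57): reg=0x85
After byte 3 (0x6B): reg=0x84
After byte 4 (0x10): reg=0xE5
Register before byte 5: 0xE5
After XOR with byte 0xE2: 0x07

Answer: 0x0E 0x1C 0x38 0x70 0xE0 0xC7 0x89 0x15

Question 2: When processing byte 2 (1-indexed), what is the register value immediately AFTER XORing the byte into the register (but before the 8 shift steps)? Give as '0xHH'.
Register before byte 2: 0x60
Byte 2: 0x57
0x60 XOR 0x57 = 0x37

Answer: 0x37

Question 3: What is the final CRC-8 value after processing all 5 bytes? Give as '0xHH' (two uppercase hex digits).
Answer: 0x15

Derivation:
After byte 1 (0xA3): reg=0x60
After byte 2 (0x57): reg=0x85
After byte 3 (0x6B): reg=0x84
After byte 4 (0x10): reg=0xE5
After byte 5 (0xE2): reg=0x15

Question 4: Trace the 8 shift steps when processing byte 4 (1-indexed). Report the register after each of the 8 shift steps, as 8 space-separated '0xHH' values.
After byte 1 (0xA3): reg=0x60
After byte 2 (0x57): reg=0x85
After byte 3 (0x6B): reg=0x84
Register before byte 4: 0x84
After XOR with byte 0x10: 0x94

Answer: 0x2F 0x5E 0xBC 0x7F 0xFE 0xFB 0xF1 0xE5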